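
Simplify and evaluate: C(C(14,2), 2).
C(14,2) = 91, then C(91, 2) = 4,095.

Answer: 4,095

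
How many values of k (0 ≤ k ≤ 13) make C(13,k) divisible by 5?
2
Checking C(13,k) mod 5 for k = 0..13: divisible at k = 4, 9. That's 2 values.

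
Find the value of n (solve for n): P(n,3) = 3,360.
P(n,3) = n(n−1)(n−2) is increasing in n; n(n−1)(n−2) ≈ (n−1)^3 = 3,360 gives n ≈ 16.0. Check: P(14,3) = 2,184, P(15,3) = 2,730, P(16,3) = 3,360 ✓. So n = 16.

Answer: 16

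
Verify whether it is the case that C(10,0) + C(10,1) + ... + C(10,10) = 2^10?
True

Working:
Binomial theorem with x = y = 1: Σ C(10,i) = (1+1)^10 = 2^10 = 1,024. The statement holds.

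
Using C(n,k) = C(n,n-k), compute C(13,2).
C(13,2) = C(13,11) = 78.

Answer: 78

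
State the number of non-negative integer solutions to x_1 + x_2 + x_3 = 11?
C(11+3-1, 3-1) = 78.

Answer: 78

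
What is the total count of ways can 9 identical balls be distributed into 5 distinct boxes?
715

Reasoning: C(9+5-1, 5-1) = C(13, 4) = 715.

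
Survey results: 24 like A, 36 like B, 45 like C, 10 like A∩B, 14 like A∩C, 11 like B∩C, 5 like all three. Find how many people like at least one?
|A∪B∪C| = 24+36+45-10-14-11+5 = 75.
Final answer: 75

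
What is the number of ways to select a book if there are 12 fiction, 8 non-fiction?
20

Working:
By the addition principle: 12 + 8 = 20.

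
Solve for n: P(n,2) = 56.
8
P(n,2) = n(n−1) is increasing in n; n(n−1) ≈ (n−0.5)^2 = 56 gives n ≈ 8.0. Check: P(6,2) = 30, P(7,2) = 42, P(8,2) = 56 ✓. So n = 8.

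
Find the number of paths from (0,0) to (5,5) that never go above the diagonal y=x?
42

Reasoning: Counted by the Catalan number C_5: C_5 = C(10,5)/(5+1) = 252/6 = 42.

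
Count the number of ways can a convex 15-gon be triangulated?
742,900

Solution: Using the Catalan number formula: C_n = C(2n, n) / (n+1)
C_13 = C(26, 13) / (13+1)
     = 10400600 / 14
     = 742,900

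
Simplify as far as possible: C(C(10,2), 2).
990

Explanation: C(10,2) = 45, then C(45, 2) = 990.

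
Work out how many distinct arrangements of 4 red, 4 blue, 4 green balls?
Multinomial: 12!/(4! × 4! × 4!) = 34,650.

Answer: 34,650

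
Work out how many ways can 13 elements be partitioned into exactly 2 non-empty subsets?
This equals S(13,2), the Stirling number of the 2nd kind.
Using the Stirling recurrence: S(n,k) = k·S(n-1,k) + S(n-1,k-1)
S(13,2) = 2·S(12,2) + S(12,1)
         = 2·2047 + 1
         = 4094 + 1
         = 4,095

Answer: 4,095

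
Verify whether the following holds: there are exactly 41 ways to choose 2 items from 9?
C(9,2) = 36 ≠ 41.

Answer: False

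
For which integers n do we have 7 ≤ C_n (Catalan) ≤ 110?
4, 5

C_3=5; C_4=14; C_5=42; C_6=132. So valid n = 4, 5.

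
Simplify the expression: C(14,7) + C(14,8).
6,435

Solution: By Pascal's identity: C(15,8) = 6,435.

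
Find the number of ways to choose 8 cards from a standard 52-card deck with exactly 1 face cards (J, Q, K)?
223,722,720

Working:
12 face cards and 40 non-face cards: C(12,1) × C(40,7) = 12 × 18,643,560 = 223,722,720.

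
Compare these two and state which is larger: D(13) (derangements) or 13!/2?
13!/2

D(13) = (13-1)·[D(12) + D(11)] = 12·[176,214,841 + 14,684,570] = 2,290,792,932; 13!/2 = 6,227,020,800/2 = 3,113,510,400.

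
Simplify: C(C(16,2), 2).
7,140

Working:
C(16,2) = 120, then C(120, 2) = 7,140.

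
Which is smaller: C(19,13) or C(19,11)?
C(19,13)

Explanation: C(19,13)=27,132, C(19,11)=75,582.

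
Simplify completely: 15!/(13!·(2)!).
105

This is C(15,13) = 105.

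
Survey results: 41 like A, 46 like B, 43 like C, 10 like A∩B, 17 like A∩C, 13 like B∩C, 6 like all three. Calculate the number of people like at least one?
96

Explanation: |A∪B∪C| = 41+46+43-10-17-13+6 = 96.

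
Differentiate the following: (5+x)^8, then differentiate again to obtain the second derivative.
56(5+x)^6

Explanation: First derivative: 8(5+x)^{7}. Second derivative: 8·7·(5+x)^{6} = 56(5+x)^{6}.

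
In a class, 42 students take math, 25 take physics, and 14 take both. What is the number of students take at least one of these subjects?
53
|A∪B| = |A|+|B|-|A∩B| = 42+25-14 = 53.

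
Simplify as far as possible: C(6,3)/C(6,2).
C(n,k+1)/C(n,k) = (n−k)/(k+1). Here (6−2)/(2+1) = 4/3 = 4/3.

Answer: 4/3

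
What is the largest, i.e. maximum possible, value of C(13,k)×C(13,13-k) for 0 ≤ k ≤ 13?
2,944,656

Explanation: C(13,k)·C(13,13-k) = C(13,k)², maximised at the centre k = 6: C(13,6)² = 2,944,656.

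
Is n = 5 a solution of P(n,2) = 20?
Yes

P(5,2) = 5·4 = 20, which equals 20.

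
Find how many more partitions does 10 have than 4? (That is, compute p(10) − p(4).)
37

Reasoning: Pentagonal recurrence p(n) = p(n−1) + p(n−2) − p(n−5) − p(n−7) + …: p(10) = p(9) + p(8) − p(5) − p(3) = 30 + 22 − 7 − 3 = 42.
p(4) = p(3) + p(2) = 3 + 2 = 5.
Difference = 42 − 5 = 37.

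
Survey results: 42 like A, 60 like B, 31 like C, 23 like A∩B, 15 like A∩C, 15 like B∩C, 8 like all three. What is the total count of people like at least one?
88

|A∪B∪C| = 42+60+31-23-15-15+8 = 88.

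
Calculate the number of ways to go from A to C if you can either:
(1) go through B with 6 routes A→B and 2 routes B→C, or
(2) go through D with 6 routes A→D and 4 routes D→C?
36

Solution: Route via B: 6×2=12. Route via D: 6×4=24. Total: 36.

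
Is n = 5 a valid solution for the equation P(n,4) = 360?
No

Working:
P(5,4) = 5·4·3·2 = 120, which does not equal 360.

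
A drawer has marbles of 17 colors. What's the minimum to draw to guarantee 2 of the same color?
18

Reasoning: Worst case: 1 of each = 17. One more: 18.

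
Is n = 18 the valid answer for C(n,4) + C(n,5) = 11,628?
C(18,4) + C(18,5) = 3,060 + 8,568 = 11,628, which equals 11,628.
Final answer: Yes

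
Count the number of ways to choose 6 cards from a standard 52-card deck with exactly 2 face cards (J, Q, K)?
12 face cards and 40 non-face cards: C(12,2) × C(40,4) = 66 × 91,390 = 6,031,740.
Final answer: 6,031,740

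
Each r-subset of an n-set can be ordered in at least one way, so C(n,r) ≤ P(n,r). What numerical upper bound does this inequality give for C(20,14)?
3,379,030,566,912,000

Solution: P(20,14) = 20·19·18·17·16·15·14·13·12·11·10·9·8·7 = 3,379,030,566,912,000, so C(20,14) ≤ 3,379,030,566,912,000. (The bound is loose by a factor of 14! = 87,178,291,200: C(20,14) = 3,379,030,566,912,000/87,178,291,200 = 38,760.)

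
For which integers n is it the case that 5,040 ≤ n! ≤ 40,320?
n! is strictly increasing; 7! = 5,040 and 8! = 40,320, so valid n = 7, 8.

Answer: 7, 8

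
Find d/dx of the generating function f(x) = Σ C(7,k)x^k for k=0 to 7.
Σ k·C(7,k)x^(k-1) for k=1 to 7

Solution: Term-by-term differentiation gives Σ k·C(7,k)x^{k-1} for k=1 to 7.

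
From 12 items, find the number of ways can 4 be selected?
495

Solution: C(12,4) = 12! / (4! × (12-4)!)
         = 12! / (4! × 8!)
         = 495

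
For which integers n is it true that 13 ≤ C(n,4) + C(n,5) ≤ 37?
6

Explanation: C(5,4)+C(5,5)=6; C(6,4)+C(6,5)=21; C(7,4)+C(7,5)=56. So valid n = 6.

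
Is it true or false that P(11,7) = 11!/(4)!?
True

Explanation: Permutation formula P(n,k) = n!/(n-k)!: 11!/4! = 39,916,800/24 = 1,663,200 = P(11,7). The statement holds.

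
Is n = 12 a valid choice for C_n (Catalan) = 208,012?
C_12 = C(24,12)/(12+1) = 2,704,156/13 = 208,012, which equals 208,012.

Answer: Yes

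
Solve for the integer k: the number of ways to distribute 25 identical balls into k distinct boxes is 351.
Stars and bars: the count is C(25+k−1, k−1), increasing in k. k=2: C(26,1) = 26, k=3: C(27,2) = 351 ✓. So k = 3.

Answer: 3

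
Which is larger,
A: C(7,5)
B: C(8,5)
B

Solution: A=C(7,5)=21, B=C(8,5)=56.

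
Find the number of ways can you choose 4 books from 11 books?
C(11,4) = 11! / (4! × (11-4)!)
         = 11! / (4! × 7!)
         = 330

Answer: 330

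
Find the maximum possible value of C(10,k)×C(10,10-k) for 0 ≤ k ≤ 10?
63,504

Solution: C(10,k)·C(10,10-k) = C(10,k)², maximised at the centre k = 5: C(10,5)² = 63,504.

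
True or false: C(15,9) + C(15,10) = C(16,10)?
Pascal's identity C(n,k) + C(n,k+1) = C(n+1,k+1): 5,005 + 3,003 = 8,008 = C(16,10).

Answer: True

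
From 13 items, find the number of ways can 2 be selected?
C(13,2) = 13! / (2! × (13-2)!)
         = 13! / (2! × 11!)
         = 78
Final answer: 78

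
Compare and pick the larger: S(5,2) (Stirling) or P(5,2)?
P(5,2)
S(5,2) = 2·S(4,2) + S(4,1) = 2·7 + 1 = 15; P(5,2) = 20.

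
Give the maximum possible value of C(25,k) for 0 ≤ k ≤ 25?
Maximum at k = 12 or k = 13: C(25,12) = 5,200,300.

Answer: 5,200,300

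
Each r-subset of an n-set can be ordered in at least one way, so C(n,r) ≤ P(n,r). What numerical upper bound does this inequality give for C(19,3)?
5,814

Working:
P(19,3) = 19·18·17 = 5,814, so C(19,3) ≤ 5,814. (The bound is loose by a factor of 3! = 6: C(19,3) = 5,814/6 = 969.)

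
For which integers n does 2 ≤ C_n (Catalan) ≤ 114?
2, 3, 4, 5

Working:
C_1=1; C_2=2; C_3=5; C_4=14; C_5=42; C_6=132. So valid n = 2, 3, 4, 5.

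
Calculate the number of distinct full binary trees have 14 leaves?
742,900

Solution: Using the Catalan number formula: C_n = C(2n, n) / (n+1)
C_13 = C(26, 13) / (13+1)
     = 10400600 / 14
     = 742,900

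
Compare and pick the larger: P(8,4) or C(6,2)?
P(8,4)

Solution: P(8,4)=1,680, C(6,2)=15.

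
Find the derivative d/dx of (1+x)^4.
4(1+x)^3

Reasoning: Using the power rule: d/dx (1+x)^4 = 4(1+x)^{3}.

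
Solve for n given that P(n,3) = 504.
P(n,3) = n(n−1)(n−2) is increasing in n; n(n−1)(n−2) ≈ (n−1)^3 = 504 gives n ≈ 9.0. Check: P(7,3) = 210, P(8,3) = 336, P(9,3) = 504 ✓. So n = 9.
Final answer: 9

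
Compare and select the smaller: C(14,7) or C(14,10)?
C(14,10)

Working:
C(14,7)=3,432, C(14,10)=1,001.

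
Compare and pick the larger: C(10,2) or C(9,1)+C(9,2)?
By Pascal's identity: C(10,2) = C(9,1)+C(9,2) = 45. Equal.

Answer: Equal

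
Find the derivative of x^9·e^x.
Product rule: d/dx[x^9]·e^x + x^9·d/dx[e^x] = 9x^{8}e^x + x^9e^x.

Answer: (9x^8 + x^9)e^x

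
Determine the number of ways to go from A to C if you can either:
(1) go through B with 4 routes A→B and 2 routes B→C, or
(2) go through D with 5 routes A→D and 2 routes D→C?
18

Solution: Route via B: 4×2=8. Route via D: 5×2=10. Total: 18.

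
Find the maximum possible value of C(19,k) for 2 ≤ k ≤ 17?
92,378
C(19,k) is maximised at the centre of the row: C(19,9) = 92,378.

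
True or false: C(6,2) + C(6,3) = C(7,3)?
True
Pascal's identity: LHS = 15 + 20 = 35; RHS = C(7,3) = 35. Both sides agree, so the statement holds.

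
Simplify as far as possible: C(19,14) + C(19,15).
15,504

Reasoning: By Pascal's identity: C(20,15) = 15,504.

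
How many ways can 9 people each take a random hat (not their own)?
133,496

Reasoning: Using D(n) = (n-1)[D(n-1) + D(n-2)]:
D(9) = (9-1) × [D(8) + D(7)]
      = 8 × [14833 + 1854]
      = 8 × 16687
      = 133,496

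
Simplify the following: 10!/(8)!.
90

Reasoning: This equals 10×9 = 90.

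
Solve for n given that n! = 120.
5

Solution: n! is strictly increasing. 3! = 6, 4! = 24, 5! = 120 ✓. So n = 5.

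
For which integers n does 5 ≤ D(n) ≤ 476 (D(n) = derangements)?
4, 5, 6

Working:
Using D(n) = (n−1)[D(n−1) + D(n−2)] with D(1)=0, D(2)=1: D(3)=2; D(4)=9; D(5)=44; D(6)=265; D(7)=1,854. So valid n = 4, 5, 6.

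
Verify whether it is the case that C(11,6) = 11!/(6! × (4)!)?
False

The correct denominator is 6!×5!, giving C(11,6) = 462; the stated RHS is 11!/(6!×4!) = 2,310 ≠ 462, so the statement does not hold.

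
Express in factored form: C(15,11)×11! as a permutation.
C(15,11)×11! = [15!/(11!(4)!)]×11! = 15!/(4)! = P(15,11) = 54,486,432,000.

Answer: P(15,11)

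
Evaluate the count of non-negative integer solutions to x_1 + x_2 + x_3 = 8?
45

Reasoning: C(8+3-1, 3-1) = 45.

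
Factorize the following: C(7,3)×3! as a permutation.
P(7,3)

C(7,3)×3! = [7!/(3!(4)!)]×3! = 7!/(4)! = P(7,3) = 210.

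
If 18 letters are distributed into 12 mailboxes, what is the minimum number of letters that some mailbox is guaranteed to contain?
Pigeonhole: ⌈18/12⌉ = 2.

Answer: 2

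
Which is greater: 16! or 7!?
16!=20,922,789,888,000, 7!=5,040. 16! > 7!.

Answer: 16!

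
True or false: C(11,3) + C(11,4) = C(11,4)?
Pascal's identity gives C(12,4) = 495, whereas C(11,4) = 330.
Final answer: False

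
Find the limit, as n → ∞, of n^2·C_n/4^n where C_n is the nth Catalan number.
∞

Explanation: C_n ~ 4^n/(n^(3/2)√π), so n^2·C_n/4^n ~ n^(2 − 3/2)/√π → ∞.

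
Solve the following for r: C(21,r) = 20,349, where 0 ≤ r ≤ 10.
C(21,r) is increasing for 0 ≤ r ≤ 10. Stepping up (C(21,r+1) = C(21,r)·(21−r)/(r+1)): C(21,1) = 21, C(21,2) = 210, C(21,3) = 1,330, C(21,4) = 5,985, C(21,5) = 20,349 ✓. So r = 5.
Final answer: 5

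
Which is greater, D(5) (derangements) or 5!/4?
D(5)

Explanation: D(5) = (5-1)·[D(4) + D(3)] = 4·[9 + 2] = 44; 5!/4 = 120/4 = 30.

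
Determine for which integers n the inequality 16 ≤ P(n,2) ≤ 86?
P(4,2)=12; P(5,2)=20; P(6,2)=30; P(7,2)=42; P(8,2)=56; P(9,2)=72; P(10,2)=90. So valid n = 5, 6, 7, 8, 9.
Final answer: 5, 6, 7, 8, 9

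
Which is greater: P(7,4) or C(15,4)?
C(15,4)

Working:
P(7,4)=840, C(15,4)=1,365.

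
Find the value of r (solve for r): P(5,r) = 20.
2

P(5,r) = 5·4·…·(5−r+1), a product of r factors. Multiplying down from 5: 5 = 5; 5·4 = 20 ✓ (2 factors). So r = 2.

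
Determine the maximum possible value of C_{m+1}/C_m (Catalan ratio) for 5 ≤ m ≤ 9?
C_{m+1}/C_m = 2(2m+1)/(m+2), which increases with m. Maximum at m = 9: 2·19/11 = 38/11.

Answer: 38/11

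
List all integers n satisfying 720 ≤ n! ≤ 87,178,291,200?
6, 7, 8, 9, 10, 11, 12, 13, 14

Explanation: n! is strictly increasing; 6! = 720 and 14! = 87,178,291,200, so valid n = 6, 7, 8, 9, 10, 11, 12, 13, 14.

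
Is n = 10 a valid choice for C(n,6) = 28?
No

Reasoning: C(10,6) = 10·9·8·7·6·5/6! = 151,200/720 = 210, which does not equal 28.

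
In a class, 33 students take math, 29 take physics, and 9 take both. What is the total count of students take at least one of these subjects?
53

Working:
|A∪B| = |A|+|B|-|A∩B| = 33+29-9 = 53.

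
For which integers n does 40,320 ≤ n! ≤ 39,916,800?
8, 9, 10, 11

Reasoning: n! is strictly increasing; 8! = 40,320 and 11! = 39,916,800, so valid n = 8, 9, 10, 11.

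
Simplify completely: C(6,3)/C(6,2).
4/3

Working:
C(n,k+1)/C(n,k) = (n−k)/(k+1). Here (6−2)/(2+1) = 4/3 = 4/3.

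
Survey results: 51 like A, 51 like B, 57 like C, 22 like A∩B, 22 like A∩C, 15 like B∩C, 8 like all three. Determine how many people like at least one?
108

|A∪B∪C| = 51+51+57-22-22-15+8 = 108.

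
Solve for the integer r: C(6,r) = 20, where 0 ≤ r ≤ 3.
C(6,r) is increasing for 0 ≤ r ≤ 3. Stepping up (C(6,r+1) = C(6,r)·(6−r)/(r+1)): C(6,1) = 6, C(6,2) = 15, C(6,3) = 20 ✓. So r = 3.

Answer: 3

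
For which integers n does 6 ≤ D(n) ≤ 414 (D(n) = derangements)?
4, 5, 6

Solution: Using D(n) = (n−1)[D(n−1) + D(n−2)] with D(1)=0, D(2)=1: D(3)=2; D(4)=9; D(5)=44; D(6)=265; D(7)=1,854. So valid n = 4, 5, 6.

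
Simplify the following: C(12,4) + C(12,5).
1,287

Explanation: By Pascal's identity: C(13,5) = 1,287.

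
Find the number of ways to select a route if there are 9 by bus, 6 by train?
15

Working:
By the addition principle: 9 + 6 = 15.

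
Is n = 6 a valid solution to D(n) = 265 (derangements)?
Yes

Solution: D(6) = (6-1)·[D(5) + D(4)] = 5·[44 + 9] = 265, which equals 265.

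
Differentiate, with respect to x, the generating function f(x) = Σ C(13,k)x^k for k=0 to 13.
Σ k·C(13,k)x^(k-1) for k=1 to 13

Reasoning: Term-by-term differentiation gives Σ k·C(13,k)x^{k-1} for k=1 to 13.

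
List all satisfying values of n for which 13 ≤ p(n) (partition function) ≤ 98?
7, 8, 9, 10, 11, 12

Tabulating p(n) via p(n) = p(n−1) + p(n−2) − p(n−5) − p(n−7) + …: p(6)=11; p(7)=15; p(8)=22; p(9)=30; p(10)=42; p(11)=56; p(12)=77; p(13)=101. So valid n = 7, 8, 9, 10, 11, 12.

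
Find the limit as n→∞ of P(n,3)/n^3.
P(n,3) = n(n-1)(n-2) ≈ n^3 for large n. Limit = 1.
Final answer: 1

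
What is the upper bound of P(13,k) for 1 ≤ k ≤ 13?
6,227,020,800

Explanation: P(13,k) increases in k, so maximum at k = 13: 13! = 6,227,020,800.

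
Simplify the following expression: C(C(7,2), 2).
210

Reasoning: C(7,2) = 21, then C(21, 2) = 210.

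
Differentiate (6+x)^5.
Using the power rule: d/dx (6+x)^5 = 5(6+x)^{4}.

Answer: 5(6+x)^4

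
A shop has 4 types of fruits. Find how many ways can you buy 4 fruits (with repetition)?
35

Working:
Stars and bars: C(4+4-1, 4) = C(7, 4) = 35.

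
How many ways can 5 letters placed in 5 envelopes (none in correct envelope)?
44

Reasoning: Using D(n) = (n-1)[D(n-1) + D(n-2)]:
D(5) = (5-1) × [D(4) + D(3)]
      = 4 × [9 + 2]
      = 4 × 11
      = 44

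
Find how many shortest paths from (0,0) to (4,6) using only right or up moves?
210

Choose 4 rights from 10 moves: C(10,4) = 210.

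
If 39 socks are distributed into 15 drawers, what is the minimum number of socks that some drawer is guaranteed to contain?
3

Reasoning: Pigeonhole: ⌈39/15⌉ = 3.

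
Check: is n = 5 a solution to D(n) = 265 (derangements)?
No

Reasoning: D(5) = (5-1)·[D(4) + D(3)] = 4·[9 + 2] = 44, which does not equal 265.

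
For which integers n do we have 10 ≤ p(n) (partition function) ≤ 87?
6, 7, 8, 9, 10, 11, 12

Reasoning: Tabulating p(n) via p(n) = p(n−1) + p(n−2) − p(n−5) − p(n−7) + …: p(5)=7; p(6)=11; p(7)=15; p(8)=22; p(9)=30; p(10)=42; p(11)=56; p(12)=77; p(13)=101. So valid n = 6, 7, 8, 9, 10, 11, 12.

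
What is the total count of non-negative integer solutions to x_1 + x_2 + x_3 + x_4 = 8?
165
C(8+4-1, 4-1) = 165.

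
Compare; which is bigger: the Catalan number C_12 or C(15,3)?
C_12 = C(24,12)/(12+1) = 2,704,156/13 = 208,012; C(15,3) = 455.
Final answer: C_12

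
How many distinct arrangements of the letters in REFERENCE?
7,560

Solution: Word has 9 letters (R=2, E=4, F=1, N=1, C=1). Arrangements: 9!/Π(k!) = 7,560.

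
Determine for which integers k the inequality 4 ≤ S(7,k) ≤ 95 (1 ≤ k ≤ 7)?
S(7,1)=1; S(7,2)=63; S(7,3)=301; S(7,4)=350; S(7,5)=140; S(7,6)=21; S(7,7)=1. So valid k = 2, 6.

Answer: 2, 6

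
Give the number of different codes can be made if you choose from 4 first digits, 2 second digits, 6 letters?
48

Solution: By the multiplication principle: 4 × 2 × 6 = 48.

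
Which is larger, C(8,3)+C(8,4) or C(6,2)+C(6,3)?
C(8,3)+C(8,4)

Solution: First=126, Second=35.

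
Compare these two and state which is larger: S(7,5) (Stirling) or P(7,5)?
P(7,5)
S(7,5) = 5·S(6,5) + S(6,4) = 5·15 + 65 = 140; P(7,5) = 2,520.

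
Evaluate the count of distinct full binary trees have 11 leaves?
Using the Catalan number formula: C_n = C(2n, n) / (n+1)
C_10 = C(20, 10) / (10+1)
     = 184756 / 11
     = 16,796
Final answer: 16,796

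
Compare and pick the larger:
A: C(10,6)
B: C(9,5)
A

A=C(10,6)=210, B=C(9,5)=126.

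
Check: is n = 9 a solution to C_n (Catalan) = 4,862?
Yes

Solution: C_9 = C(18,9)/(9+1) = 48,620/10 = 4,862, which equals 4,862.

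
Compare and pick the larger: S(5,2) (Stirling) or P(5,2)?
P(5,2)

Reasoning: S(5,2) = 2·S(4,2) + S(4,1) = 2·7 + 1 = 15; P(5,2) = 20.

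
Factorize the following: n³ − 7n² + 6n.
n(n − 1)(n − 6)

n³ − 7n² + 6n = n(n² − 7n + 6) = n(n − 1)(n − 6).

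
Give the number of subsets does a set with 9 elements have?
512
Each element can be included or excluded: 2^9 = 512.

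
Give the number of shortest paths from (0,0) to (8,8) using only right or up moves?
Choose 8 rights from 16 moves: C(16,8) = 12,870.

Answer: 12,870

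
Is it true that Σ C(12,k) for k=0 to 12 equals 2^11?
False

Explanation: Binomial theorem: Σ C(12,k) = (1+1)^12 = 2^12 = 4,096; RHS 2^11 = 2,048.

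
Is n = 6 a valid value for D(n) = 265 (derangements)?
Yes

Solution: D(6) = (6-1)·[D(5) + D(4)] = 5·[44 + 9] = 265, which equals 265.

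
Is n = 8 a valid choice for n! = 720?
No

Working:
8! = 8·7! = 8·5,040 = 40,320, which does not equal 720.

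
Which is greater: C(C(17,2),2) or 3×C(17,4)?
C(C(17,2),2)

Reasoning: C(C(17,2),2)=9,180, 3×C(17,4)=7,140.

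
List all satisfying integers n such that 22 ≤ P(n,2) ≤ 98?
6, 7, 8, 9, 10

Explanation: P(5,2)=20; P(6,2)=30; P(7,2)=42; P(8,2)=56; P(9,2)=72; P(10,2)=90; P(11,2)=110. So valid n = 6, 7, 8, 9, 10.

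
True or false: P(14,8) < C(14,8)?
False

Working:
P(14,8) = 121,080,960 and C(14,8) = 3,003; P(n,r) = r! × C(n,r) so P > C whenever r ≥ 2.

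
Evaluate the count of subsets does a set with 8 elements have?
Each element can be included or excluded: 2^8 = 256.

Answer: 256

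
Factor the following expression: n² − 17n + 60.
(n − 5)(n − 12)
Seek roots whose sum is 17 and product is 60: (5, 12). So n² − 17n + 60 = (n − 5)(n − 12).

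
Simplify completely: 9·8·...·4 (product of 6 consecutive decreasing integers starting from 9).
60,480

Working:
This is P(9,6) = 9!/(3)! = 60,480.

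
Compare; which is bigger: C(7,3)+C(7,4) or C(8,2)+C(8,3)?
C(8,2)+C(8,3)
First=70, Second=84.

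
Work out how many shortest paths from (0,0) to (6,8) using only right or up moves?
3,003
Choose 6 rights from 14 moves: C(14,6) = 3,003.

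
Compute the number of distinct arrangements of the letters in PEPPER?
60

Working:
Word has 6 letters (P=3, E=2, R=1). Arrangements: 6!/Π(k!) = 60.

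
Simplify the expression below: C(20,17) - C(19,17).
C(20,17) - C(19,17) = C(19,16) = 969.

Answer: 969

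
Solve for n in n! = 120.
n! is strictly increasing. 3! = 6, 4! = 24, 5! = 120 ✓. So n = 5.

Answer: 5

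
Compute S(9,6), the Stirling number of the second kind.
Using the Stirling recurrence: S(n,k) = k·S(n-1,k) + S(n-1,k-1)
S(9,6) = 6·S(8,6) + S(8,5)
         = 6·266 + 1050
         = 1596 + 1050
         = 2,646

Answer: 2,646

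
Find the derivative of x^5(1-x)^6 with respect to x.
5x^4(1-x)^6 - 6x^5(1-x)^5
Product rule: 5x^{4}(1-x)^{6} + x^5·(-6)(1-x)^{5}.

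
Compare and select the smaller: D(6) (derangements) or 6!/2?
D(6) = (6-1)·[D(5) + D(4)] = 5·[44 + 9] = 265; 6!/2 = 720/2 = 360.

Answer: D(6)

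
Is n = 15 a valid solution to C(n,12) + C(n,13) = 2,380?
No

Working:
C(15,12) + C(15,13) = 455 + 105 = 560, which does not equal 2,380.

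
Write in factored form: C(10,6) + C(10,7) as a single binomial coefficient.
C(11,7)

Solution: By Pascal's identity: C(10,6) + C(10,7) = C(11,7) = 330.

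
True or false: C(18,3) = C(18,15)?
True

Reasoning: C(18,3) = C(18,18-3) by the symmetry property; both equal 816.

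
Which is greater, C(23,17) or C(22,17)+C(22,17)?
C(23,17)

C(23,17)=100,947; C(22,17)+C(22,17)=26,334+26,334=52,668.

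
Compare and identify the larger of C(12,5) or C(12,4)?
C(12,5)

Reasoning: C(12,5)=792, C(12,4)=495.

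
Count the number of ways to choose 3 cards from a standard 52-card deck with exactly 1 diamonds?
9,633

13 diamonds and 39 non-diamonds: C(13,1) × C(39,2) = 13 × 741 = 9,633.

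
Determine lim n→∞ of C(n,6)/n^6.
C(n,6) ≈ n^6/6! for large n. Limit = 1/6! = 1/720.

Answer: 1/720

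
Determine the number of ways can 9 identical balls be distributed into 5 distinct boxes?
715

Solution: C(9+5-1, 5-1) = C(13, 4) = 715.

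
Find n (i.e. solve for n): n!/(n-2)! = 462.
n!/(n-2)! = n×(n-1), a product of 2 consecutive integers ≈ (n−0.5)^2. 462^(1/2) + 0.5 ≈ 22.0; check n = 22: 22×21 = 462 ✓. So n = 22.

Answer: 22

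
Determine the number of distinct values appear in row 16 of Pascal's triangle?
9

Solution: Row 16 has entries C(16,0)..C(16,16); by symmetry C(16,k)=C(16,16-k), giving 9 distinct values.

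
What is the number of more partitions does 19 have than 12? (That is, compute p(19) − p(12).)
413

Explanation: Pentagonal recurrence p(n) = p(n−1) + p(n−2) − p(n−5) − p(n−7) + …: p(19) = p(18) + p(17) − p(14) − p(12) + p(7) + p(4) = 385 + 297 − 135 − 77 + 15 + 5 = 490.
p(12) = p(11) + p(10) − p(7) − p(5) + p(0) = 56 + 42 − 15 − 7 + 1 = 77.
Difference = 490 − 77 = 413.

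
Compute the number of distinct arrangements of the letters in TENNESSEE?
3,780

Explanation: Word has 9 letters (T=1, E=4, N=2, S=2). Arrangements: 9!/Π(k!) = 3,780.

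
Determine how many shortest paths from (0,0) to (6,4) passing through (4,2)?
90
To (4,2): C(6,4)=15. From there: C(4,2)=6. Total: 90.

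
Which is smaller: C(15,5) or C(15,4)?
C(15,4)

Working:
C(15,5)=3,003, C(15,4)=1,365.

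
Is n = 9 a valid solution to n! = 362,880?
Yes

9! = 9·8! = 9·40,320 = 362,880, which equals 362,880.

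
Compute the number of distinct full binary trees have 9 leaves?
1,430

Reasoning: Using the Catalan number formula: C_n = C(2n, n) / (n+1)
C_8 = C(16, 8) / (8+1)
     = 12870 / 9
     = 1,430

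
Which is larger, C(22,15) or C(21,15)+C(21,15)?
C(22,15)

Reasoning: C(22,15)=170,544; C(21,15)+C(21,15)=54,264+54,264=108,528.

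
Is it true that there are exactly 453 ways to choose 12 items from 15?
C(15,12) = 455 ≠ 453.
Final answer: False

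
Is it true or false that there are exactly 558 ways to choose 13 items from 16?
False

C(16,13) = 560 ≠ 558.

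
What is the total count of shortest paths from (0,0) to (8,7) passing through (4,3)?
2,450

To (4,3): C(7,4)=35. From there: C(8,4)=70. Total: 2,450.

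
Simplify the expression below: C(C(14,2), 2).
C(14,2) = 91, then C(91, 2) = 4,095.

Answer: 4,095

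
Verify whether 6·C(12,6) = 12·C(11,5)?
Absorption identity k·C(n,k) = n·C(n-1,k-1). LHS = 6·924 = 5,544; RHS = 12·462 = 5,544.
Final answer: True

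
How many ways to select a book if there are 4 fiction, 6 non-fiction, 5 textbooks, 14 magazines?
29

Solution: By the addition principle: 4 + 6 + 5 + 14 = 29.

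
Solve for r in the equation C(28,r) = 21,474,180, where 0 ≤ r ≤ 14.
C(28,r) is increasing for 0 ≤ r ≤ 14. Stepping up (C(28,r+1) = C(28,r)·(28−r)/(r+1)): C(28,1) = 28, C(28,2) = 378, C(28,3) = 3,276, C(28,4) = 20,475, C(28,5) = 98,280, C(28,6) = 376,740, C(28,7) = 1,184,040, C(28,8) = 3,108,105, C(28,9) = 6,906,900, C(28,10) = 13,123,110, C(28,11) = 21,474,180 ✓. So r = 11.
Final answer: 11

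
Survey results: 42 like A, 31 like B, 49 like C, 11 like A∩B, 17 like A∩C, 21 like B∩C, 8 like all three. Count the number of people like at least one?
81

|A∪B∪C| = 42+31+49-11-17-21+8 = 81.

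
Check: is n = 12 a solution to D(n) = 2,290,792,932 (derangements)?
No
D(12) = (12-1)·[D(11) + D(10)] = 11·[14,684,570 + 1,334,961] = 176,214,841, which does not equal 2,290,792,932.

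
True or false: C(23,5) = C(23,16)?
False

Solution: C(23,5) = 33,649 but C(23,16) = 245,157; symmetry gives C(23,5) = C(23,18), not C(23,16).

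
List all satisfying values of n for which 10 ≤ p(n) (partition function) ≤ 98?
6, 7, 8, 9, 10, 11, 12

Explanation: Tabulating p(n) via p(n) = p(n−1) + p(n−2) − p(n−5) − p(n−7) + …: p(5)=7; p(6)=11; p(7)=15; p(8)=22; p(9)=30; p(10)=42; p(11)=56; p(12)=77; p(13)=101. So valid n = 6, 7, 8, 9, 10, 11, 12.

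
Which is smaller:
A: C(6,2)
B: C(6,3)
A

Reasoning: A=C(6,2)=15, B=C(6,3)=20.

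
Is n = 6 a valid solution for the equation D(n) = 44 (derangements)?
No
D(6) = (6-1)·[D(5) + D(4)] = 5·[44 + 9] = 265, which does not equal 44.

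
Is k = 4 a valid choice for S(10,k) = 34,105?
Yes
S(10,4) = 4·S(9,4) + S(9,3) = 4·7,770 + 3,025 = 34,105, which equals 34,105.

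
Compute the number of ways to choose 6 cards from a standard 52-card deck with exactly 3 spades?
2,613,754

Explanation: 13 spades and 39 non-spades: C(13,3) × C(39,3) = 286 × 9139 = 2,613,754.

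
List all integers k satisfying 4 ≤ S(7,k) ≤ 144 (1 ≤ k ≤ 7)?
2, 5, 6

S(7,1)=1; S(7,2)=63; S(7,3)=301; S(7,4)=350; S(7,5)=140; S(7,6)=21; S(7,7)=1. So valid k = 2, 5, 6.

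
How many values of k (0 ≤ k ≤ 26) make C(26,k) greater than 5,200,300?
7

Reasoning: Row 26 is unimodal and symmetric about k=26/2. C(26,9)=3,124,550 ≤ 5,200,300; C(26,10)=5,311,735 > 5,200,300; by symmetry C(26,k) > 5,200,300 for k = 10..16. That's 16 - 10 + 1 = 7 values.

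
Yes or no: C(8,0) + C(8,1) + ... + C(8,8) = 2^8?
Yes

Binomial theorem with x = y = 1: Σ C(8,i) = (1+1)^8 = 2^8 = 256. The statement holds.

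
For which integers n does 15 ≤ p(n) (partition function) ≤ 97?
7, 8, 9, 10, 11, 12
Tabulating p(n) via p(n) = p(n−1) + p(n−2) − p(n−5) − p(n−7) + …: p(6)=11; p(7)=15; p(8)=22; p(9)=30; p(10)=42; p(11)=56; p(12)=77; p(13)=101. So valid n = 7, 8, 9, 10, 11, 12.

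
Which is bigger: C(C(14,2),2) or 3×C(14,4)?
C(C(14,2),2)

Explanation: C(C(14,2),2)=4,095, 3×C(14,4)=3,003.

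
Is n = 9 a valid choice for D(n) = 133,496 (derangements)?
Yes

Working:
D(9) = (9-1)·[D(8) + D(7)] = 8·[14,833 + 1,854] = 133,496, which equals 133,496.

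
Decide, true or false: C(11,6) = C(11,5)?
True

Solution: Symmetry C(n,k) = C(n,n-k): C(11,6) = 462 and C(11,5) = 462. Both sides agree, so the statement holds.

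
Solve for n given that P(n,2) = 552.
24

Working:
P(n,2) = n(n−1) is increasing in n; n(n−1) ≈ (n−0.5)^2 = 552 gives n ≈ 24.0. Check: P(22,2) = 462, P(23,2) = 506, P(24,2) = 552 ✓. So n = 24.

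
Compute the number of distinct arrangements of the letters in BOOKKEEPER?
Word has 10 letters (B=1, O=2, K=2, E=3, P=1, R=1). Arrangements: 10!/Π(k!) = 151,200.
Final answer: 151,200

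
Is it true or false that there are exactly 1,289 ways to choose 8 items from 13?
False

Explanation: C(13,8) = 1,287 ≠ 1289.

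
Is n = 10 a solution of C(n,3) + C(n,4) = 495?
No
C(10,3) + C(10,4) = 120 + 210 = 330, which does not equal 495.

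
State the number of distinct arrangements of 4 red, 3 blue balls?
35
Multinomial: 7!/(4! × 3!) = 35.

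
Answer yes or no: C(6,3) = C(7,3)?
LHS = C(6,3) = 20; RHS = C(7,3) = 35. 20 ≠ 35, so the statement does not hold.

Answer: No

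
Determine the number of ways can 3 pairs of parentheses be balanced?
5
Using the Catalan number formula: C_n = C(2n, n) / (n+1)
C_3 = C(6, 3) / (3+1)
     = 20 / 4
     = 5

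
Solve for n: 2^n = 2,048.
2,048 = 1,024 × 2 = 2^10 × 2^1 = 2^11, so n = 11.

Answer: 11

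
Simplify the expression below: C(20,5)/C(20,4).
16/5

Solution: C(n,k+1)/C(n,k) = (n−k)/(k+1). Here (20−4)/(4+1) = 16/5 = 16/5.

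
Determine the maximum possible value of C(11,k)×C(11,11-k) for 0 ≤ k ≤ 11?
C(11,k)·C(11,11-k) = C(11,k)², maximised at the centre k = 5: C(11,5)² = 213,444.

Answer: 213,444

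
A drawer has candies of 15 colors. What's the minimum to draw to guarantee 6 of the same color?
76

Explanation: Worst case: 5 of each = 75. One more: 76.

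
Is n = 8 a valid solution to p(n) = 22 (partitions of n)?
Yes

Solution: Pentagonal recurrence p(n) = p(n−1) + p(n−2) − p(n−5) − p(n−7) + …: p(8) = p(7) + p(6) − p(3) − p(1) = 15 + 11 − 3 − 1 = 22, which equals 22.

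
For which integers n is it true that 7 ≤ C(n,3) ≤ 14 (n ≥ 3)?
5

Reasoning: C(4,3)=4; C(5,3)=10; C(6,3)=20. So valid n = 5.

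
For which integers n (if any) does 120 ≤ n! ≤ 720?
5, 6

Explanation: n! is strictly increasing; 5! = 120 and 6! = 720, so valid n = 5, 6.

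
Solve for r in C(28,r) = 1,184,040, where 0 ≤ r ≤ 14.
C(28,r) is increasing for 0 ≤ r ≤ 14. Stepping up (C(28,r+1) = C(28,r)·(28−r)/(r+1)): C(28,1) = 28, C(28,2) = 378, C(28,3) = 3,276, C(28,4) = 20,475, C(28,5) = 98,280, C(28,6) = 376,740, C(28,7) = 1,184,040 ✓. So r = 7.

Answer: 7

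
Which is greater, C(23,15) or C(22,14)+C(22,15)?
By Pascal's identity: C(23,15) = C(22,14)+C(22,15) = 490,314. Equal.
Final answer: Equal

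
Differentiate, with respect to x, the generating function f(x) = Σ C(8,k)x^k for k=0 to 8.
Σ k·C(8,k)x^(k-1) for k=1 to 8

Term-by-term differentiation gives Σ k·C(8,k)x^{k-1} for k=1 to 8.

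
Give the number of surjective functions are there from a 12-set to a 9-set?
8,083,152,000

Explanation: Onto functions = 9! × S(12,9)
First compute S(12,9) via recurrence:
Using the Stirling recurrence: S(n,k) = k·S(n-1,k) + S(n-1,k-1)
S(12,9) = 9·S(11,9) + S(11,8)
         = 9·1155 + 11880
         = 10395 + 11880
         = 22,275
Then: 362880 × 22275 = 8,083,152,000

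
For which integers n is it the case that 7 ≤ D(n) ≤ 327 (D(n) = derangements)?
Using D(n) = (n−1)[D(n−1) + D(n−2)] with D(1)=0, D(2)=1: D(3)=2; D(4)=9; D(5)=44; D(6)=265; D(7)=1,854. So valid n = 4, 5, 6.

Answer: 4, 5, 6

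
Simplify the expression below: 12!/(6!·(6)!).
924

This is C(12,6) = 924.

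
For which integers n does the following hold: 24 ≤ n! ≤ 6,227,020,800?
4, 5, 6, 7, 8, 9, 10, 11, 12, 13

Reasoning: n! is strictly increasing; 4! = 24 and 13! = 6,227,020,800, so valid n = 4, 5, 6, 7, 8, 9, 10, 11, 12, 13.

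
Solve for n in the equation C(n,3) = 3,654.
29

Reasoning: C(n,3) = n(n−1)(n−2)/3! is increasing in n, and n(n−1)(n−2) = 3!·3,654 = 21,924 ≈ (n−1)^3 gives n ≈ 29.0. Check: C(27,3) = 2,925, C(28,3) = 3,276, C(29,3) = 3,654 ✓. So n = 29.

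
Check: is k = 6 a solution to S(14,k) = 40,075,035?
No
S(14,6) = 6·S(13,6) + S(13,5) = 6·9,321,312 + 7,508,501 = 63,436,373, which does not equal 40,075,035.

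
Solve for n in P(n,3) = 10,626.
23

Explanation: P(n,3) = n(n−1)(n−2) is increasing in n; n(n−1)(n−2) ≈ (n−1)^3 = 10,626 gives n ≈ 23.0. Check: P(21,3) = 7,980, P(22,3) = 9,240, P(23,3) = 10,626 ✓. So n = 23.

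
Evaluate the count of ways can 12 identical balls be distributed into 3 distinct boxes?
91

Reasoning: C(12+3-1, 3-1) = C(14, 2) = 91.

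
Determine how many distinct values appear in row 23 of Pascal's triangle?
12
Row 23 has entries C(23,0)..C(23,23); by symmetry C(23,k)=C(23,23-k), giving 12 distinct values.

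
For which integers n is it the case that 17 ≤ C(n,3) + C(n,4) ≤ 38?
6

Explanation: C(5,3)+C(5,4)=15; C(6,3)+C(6,4)=35; C(7,3)+C(7,4)=70. So valid n = 6.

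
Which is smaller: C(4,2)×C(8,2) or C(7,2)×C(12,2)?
C(4,2)×C(8,2)
C(4,2)×C(8,2)=168, C(7,2)×C(12,2)=1,386.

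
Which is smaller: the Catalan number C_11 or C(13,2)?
C_11 = C(22,11)/(11+1) = 705,432/12 = 58,786; C(13,2) = 78.
Final answer: C(13,2)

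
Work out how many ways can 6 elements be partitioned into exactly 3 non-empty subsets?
90

Working:
This equals S(6,3), the Stirling number of the 2nd kind.
Using the Stirling recurrence: S(n,k) = k·S(n-1,k) + S(n-1,k-1)
S(6,3) = 3·S(5,3) + S(5,2)
         = 3·25 + 15
         = 75 + 15
         = 90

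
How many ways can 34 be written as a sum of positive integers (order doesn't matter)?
Pentagonal recurrence p(n) = p(n−1) + p(n−2) − p(n−5) − p(n−7) + …: p(34) = p(33) + p(32) − p(29) − p(27) + p(22) + p(19) − p(12) − p(8) = 10,143 + 8,349 − 4,565 − 3,010 + 1,002 + 490 − 77 − 22 = 12,310.
Final answer: 12,310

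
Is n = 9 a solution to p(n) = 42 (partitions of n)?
Pentagonal recurrence p(n) = p(n−1) + p(n−2) − p(n−5) − p(n−7) + …: p(9) = p(8) + p(7) − p(4) − p(2) = 22 + 15 − 5 − 2 = 30, which does not equal 42.
Final answer: No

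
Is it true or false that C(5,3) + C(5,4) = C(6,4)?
True

Explanation: Pascal's identity: LHS = 10 + 5 = 15; RHS = C(6,4) = 15. Both sides agree, so the statement holds.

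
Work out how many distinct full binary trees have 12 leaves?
58,786

Solution: Using the Catalan number formula: C_n = C(2n, n) / (n+1)
C_11 = C(22, 11) / (11+1)
     = 705432 / 12
     = 58,786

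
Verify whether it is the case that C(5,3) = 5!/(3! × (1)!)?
The correct denominator is 3!×2!, giving C(5,3) = 10; the stated RHS is 5!/(3!×1!) = 20 ≠ 10, so the statement does not hold.

Answer: False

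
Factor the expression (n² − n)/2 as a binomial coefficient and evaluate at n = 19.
C(n,2); C(19,2) = 171

(n² − n)/2 = n(n−1)/2 = C(n,2). At n = 19: C(19,2) = 171.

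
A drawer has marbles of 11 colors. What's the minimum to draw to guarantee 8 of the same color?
78

Reasoning: Worst case: 7 of each = 77. One more: 78.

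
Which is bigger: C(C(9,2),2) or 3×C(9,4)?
C(C(9,2),2)

Explanation: C(C(9,2),2)=630, 3×C(9,4)=378.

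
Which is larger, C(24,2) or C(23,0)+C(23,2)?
C(24,2)

C(24,2)=276; C(23,0)+C(23,2)=1+253=254.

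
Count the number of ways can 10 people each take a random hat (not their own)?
1,334,961

Using D(n) = (n-1)[D(n-1) + D(n-2)]:
D(10) = (10-1) × [D(9) + D(8)]
      = 9 × [133496 + 14833]
      = 9 × 148329
      = 1,334,961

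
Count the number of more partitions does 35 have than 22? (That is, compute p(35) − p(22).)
Pentagonal recurrence p(n) = p(n−1) + p(n−2) − p(n−5) − p(n−7) + …: p(35) = p(34) + p(33) − p(30) − p(28) + p(23) + p(20) − p(13) − p(9) + p(0) = 12,310 + 10,143 − 5,604 − 3,718 + 1,255 + 627 − 101 − 30 + 1 = 14,883.
p(22) = p(21) + p(20) − p(17) − p(15) + p(10) + p(7) − p(0) = 792 + 627 − 297 − 176 + 42 + 15 − 1 = 1,002.
Difference = 14,883 − 1,002 = 13,881.

Answer: 13,881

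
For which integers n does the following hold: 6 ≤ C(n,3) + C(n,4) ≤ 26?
C(4,3)+C(4,4)=5; C(5,3)+C(5,4)=15; C(6,3)+C(6,4)=35. So valid n = 5.

Answer: 5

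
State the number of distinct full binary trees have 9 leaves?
1,430

Explanation: Using the Catalan number formula: C_n = C(2n, n) / (n+1)
C_8 = C(16, 8) / (8+1)
     = 12870 / 9
     = 1,430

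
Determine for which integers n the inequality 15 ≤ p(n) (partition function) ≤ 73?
7, 8, 9, 10, 11

Reasoning: Tabulating p(n) via p(n) = p(n−1) + p(n−2) − p(n−5) − p(n−7) + …: p(6)=11; p(7)=15; p(8)=22; p(9)=30; p(10)=42; p(11)=56; p(12)=77. So valid n = 7, 8, 9, 10, 11.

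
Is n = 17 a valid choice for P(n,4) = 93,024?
P(17,4) = 17·16·15·14 = 57,120, which does not equal 93,024.
Final answer: No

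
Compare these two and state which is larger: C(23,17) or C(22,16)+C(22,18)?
C(23,17)

Working:
C(23,17)=100,947; C(22,16)+C(22,18)=74,613+7,315=81,928.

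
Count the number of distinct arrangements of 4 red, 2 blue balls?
15
Multinomial: 6!/(4! × 2!) = 15.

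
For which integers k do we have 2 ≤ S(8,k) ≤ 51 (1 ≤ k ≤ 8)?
7

Explanation: S(8,1)=1; S(8,2)=127; S(8,3)=966; S(8,4)=1,701; S(8,5)=1,050; S(8,6)=266; S(8,7)=28; S(8,8)=1. So valid k = 7.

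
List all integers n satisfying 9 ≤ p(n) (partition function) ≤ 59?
Tabulating p(n) via p(n) = p(n−1) + p(n−2) − p(n−5) − p(n−7) + …: p(5)=7; p(6)=11; p(7)=15; p(8)=22; p(9)=30; p(10)=42; p(11)=56; p(12)=77. So valid n = 6, 7, 8, 9, 10, 11.
Final answer: 6, 7, 8, 9, 10, 11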